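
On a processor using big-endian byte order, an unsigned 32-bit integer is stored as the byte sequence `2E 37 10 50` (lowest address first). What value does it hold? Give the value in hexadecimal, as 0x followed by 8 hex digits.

Big-endian: lowest address holds the most-significant byte.
The bytes are already most-significant first: 0x2E371050.

0x2E371050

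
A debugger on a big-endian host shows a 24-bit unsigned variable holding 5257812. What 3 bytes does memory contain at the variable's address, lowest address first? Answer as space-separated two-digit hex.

5257812 in hexadecimal, padded to 24 bits, is 0x503A54.
Split into bytes (most-significant first): 50 3A 54.
In big-endian order the high byte comes first in memory.
So the memory order matches the most-significant-first order: 50 3A 54.

50 3A 54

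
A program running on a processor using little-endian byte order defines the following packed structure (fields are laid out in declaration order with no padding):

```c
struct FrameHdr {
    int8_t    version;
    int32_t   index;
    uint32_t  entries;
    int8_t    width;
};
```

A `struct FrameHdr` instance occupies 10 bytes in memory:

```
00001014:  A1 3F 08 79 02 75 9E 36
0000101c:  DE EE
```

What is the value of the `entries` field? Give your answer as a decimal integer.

`entries` follows `version` (1 B), `index` (4 B), so it starts at offset 1 + 4 = 5 and occupies 4 bytes.
Bytes at offsets 5..8: 75 9E 36 DE.
Little-endian stores the least-significant byte at the lowest address.
Reassemble most-significant byte first: DE 36 9E 75 → 0xDE369E75.
0xDE369E75 = 3728121461.

3728121461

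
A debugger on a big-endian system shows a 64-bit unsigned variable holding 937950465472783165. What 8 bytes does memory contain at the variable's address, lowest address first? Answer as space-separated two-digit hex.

0D 04 44 FA 97 6A E3 3D

937950465472783165 in hexadecimal, padded to 64 bits, is 0x0D0444FA976AE33D.
Split into bytes (most-significant first): 0D 04 44 FA 97 6A E3 3D.
In big-endian order the high byte comes first in memory.
So the memory order matches the most-significant-first order: 0D 04 44 FA 97 6A E3 3D.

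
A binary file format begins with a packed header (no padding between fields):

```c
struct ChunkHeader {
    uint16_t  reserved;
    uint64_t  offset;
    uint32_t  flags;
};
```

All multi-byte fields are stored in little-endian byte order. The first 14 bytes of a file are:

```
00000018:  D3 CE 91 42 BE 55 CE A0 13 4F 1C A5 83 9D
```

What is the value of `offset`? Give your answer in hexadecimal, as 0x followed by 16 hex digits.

0x4F13A0CE55BE4291

`offset` follows `reserved` (2 bytes), so it starts at byte offset 2 and occupies 8 bytes.
Bytes at offsets 2..9: 91 42 BE 55 CE A0 13 4F.
Little-endian: lowest address holds the least-significant byte.
Reassemble most-significant byte first: 4F 13 A0 CE 55 BE 42 91 → 0x4F13A0CE55BE4291.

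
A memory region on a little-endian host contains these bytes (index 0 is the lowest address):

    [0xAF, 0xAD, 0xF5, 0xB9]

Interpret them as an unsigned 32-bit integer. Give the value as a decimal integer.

3119885743

Little-endian stores the least-significant byte at the lowest address.
Reassemble most-significant byte first: B9 F5 AD AF → 0xB9F5ADAF.
0xB9F5ADAF = 3119885743.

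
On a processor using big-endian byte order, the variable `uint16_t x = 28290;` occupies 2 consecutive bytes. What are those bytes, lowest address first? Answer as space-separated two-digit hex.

28290 in hexadecimal, padded to 16 bits, is 0x6E82.
Split into bytes (most-significant first): 6E 82.
Big-endian stores the most-significant byte at the lowest address.
So the memory order matches the most-significant-first order: 6E 82.

6E 82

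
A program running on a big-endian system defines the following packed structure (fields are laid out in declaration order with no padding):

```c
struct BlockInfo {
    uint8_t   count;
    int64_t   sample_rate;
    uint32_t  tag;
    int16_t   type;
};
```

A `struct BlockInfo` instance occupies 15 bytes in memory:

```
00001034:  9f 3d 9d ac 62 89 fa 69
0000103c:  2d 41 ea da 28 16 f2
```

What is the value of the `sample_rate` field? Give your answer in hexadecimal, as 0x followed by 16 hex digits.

0x3D9DAC6289FA692D

`sample_rate` follows `count` (1 byte), so it starts at byte offset 1 and occupies 8 bytes.
Bytes at offsets 1..8: 3D 9D AC 62 89 FA 69 2D.
In big-endian order the high byte comes first in memory.
The bytes are already most-significant first: 0x3D9DAC6289FA692D.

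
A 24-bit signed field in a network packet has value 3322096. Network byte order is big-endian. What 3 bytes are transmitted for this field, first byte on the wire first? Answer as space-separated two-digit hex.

3322096 in hexadecimal, padded to 24 bits, is 0x32B0F0.
Split into bytes (most-significant first): 32 B0 F0.
Big-endian: lowest address holds the most-significant byte.
So the memory order matches the most-significant-first order: 32 B0 F0.

32 B0 F0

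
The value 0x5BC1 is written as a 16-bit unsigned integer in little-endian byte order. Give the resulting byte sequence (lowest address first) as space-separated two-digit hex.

C1 5B

Split into bytes (most-significant first): 5B C1.
In little-endian order the low byte comes first in memory.
So at ascending addresses the bytes are C1 5B.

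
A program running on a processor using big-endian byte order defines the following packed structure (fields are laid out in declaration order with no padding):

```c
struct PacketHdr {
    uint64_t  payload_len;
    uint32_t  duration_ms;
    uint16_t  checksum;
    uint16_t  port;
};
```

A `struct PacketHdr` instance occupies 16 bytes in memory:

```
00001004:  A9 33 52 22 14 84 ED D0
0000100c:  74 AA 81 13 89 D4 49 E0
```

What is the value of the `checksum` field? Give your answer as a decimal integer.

35284

`checksum` follows `payload_len` (8 B), `duration_ms` (4 B), so it starts at offset 8 + 4 = 12 and occupies 2 bytes.
Bytes at offsets 12..13: 89 D4.
Big-endian stores the most-significant byte at the lowest address.
The bytes are already most-significant first: 0x89D4.
0x89D4 = 35284.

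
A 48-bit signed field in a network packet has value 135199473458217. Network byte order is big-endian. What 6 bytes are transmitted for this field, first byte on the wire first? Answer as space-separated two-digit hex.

135199473458217 in hexadecimal, padded to 48 bits, is 0x7AF69496DC29.
Split into bytes (most-significant first): 7A F6 94 96 DC 29.
In big-endian order the high byte comes first in memory.
So the memory order matches the most-significant-first order: 7A F6 94 96 DC 29.

7A F6 94 96 DC 29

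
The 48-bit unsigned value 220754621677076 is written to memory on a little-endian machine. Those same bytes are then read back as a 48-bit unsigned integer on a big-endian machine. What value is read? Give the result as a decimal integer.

220754621677076 in 48-bit hexadecimal is 0xC8C670CEBE14.
Stored little-endian, the bytes at ascending addresses are 14 BE CE 70 C6 C8.
Read back as big-endian, the last byte is least significant, giving 0x14BECE70C6C8.
0x14BECE70C6C8 = 22809739839176.

22809739839176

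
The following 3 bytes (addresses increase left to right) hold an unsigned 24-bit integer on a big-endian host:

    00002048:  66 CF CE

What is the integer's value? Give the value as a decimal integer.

6737870

Big-endian: lowest address holds the most-significant byte.
The bytes are already most-significant first: 0x66CFCE.
0x66CFCE = 6737870.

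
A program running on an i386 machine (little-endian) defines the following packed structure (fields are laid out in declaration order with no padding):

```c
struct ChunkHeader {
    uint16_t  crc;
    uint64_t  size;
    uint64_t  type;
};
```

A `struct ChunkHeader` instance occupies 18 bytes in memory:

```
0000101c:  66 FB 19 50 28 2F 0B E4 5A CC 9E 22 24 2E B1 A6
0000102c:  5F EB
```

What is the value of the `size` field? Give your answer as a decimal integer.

`size` follows `crc` (2 bytes), so it starts at byte offset 2 and occupies 8 bytes.
Bytes at offsets 2..9: 19 50 28 2F 0B E4 5A CC.
In little-endian order the low byte comes first in memory.
Reassemble most-significant byte first: CC 5A E4 0B 2F 28 50 19 → 0xCC5AE40B2F285019.
0xCC5AE40B2F285019 = 14725332668328202265.

14725332668328202265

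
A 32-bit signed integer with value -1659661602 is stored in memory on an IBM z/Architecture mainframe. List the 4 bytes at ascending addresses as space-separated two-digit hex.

Two's complement of -1659661602 in 32 bits: 1659661602 = 0x62EC6D22; invert → 0x9D1392DD; add 1 → 0x9D1392DE.
Split into bytes (most-significant first): 9D 13 92 DE.
In big-endian order the high byte comes first in memory.
So the memory order matches the most-significant-first order: 9D 13 92 DE.

9D 13 92 DE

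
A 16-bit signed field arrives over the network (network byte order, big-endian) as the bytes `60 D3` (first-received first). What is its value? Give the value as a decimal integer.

Big-endian: lowest address holds the most-significant byte.
The bytes are already most-significant first: 0x60D3.
0x60D3 = 24787.

24787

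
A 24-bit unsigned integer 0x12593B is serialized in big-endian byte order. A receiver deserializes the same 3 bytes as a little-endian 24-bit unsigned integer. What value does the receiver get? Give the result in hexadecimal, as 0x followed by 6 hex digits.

Stored big-endian, the bytes at ascending addresses are 12 59 3B.
Read back as little-endian, the first byte is least significant, giving 0x3B5912.

0x3B5912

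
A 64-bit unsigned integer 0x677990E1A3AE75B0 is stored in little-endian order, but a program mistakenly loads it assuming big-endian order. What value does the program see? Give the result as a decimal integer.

Stored little-endian, the bytes at ascending addresses are B0 75 AE A3 E1 90 79 67.
Read back as big-endian, the last byte is least significant, giving 0xB075AEA3E1907967.
0xB075AEA3E1907967 = 12715261141837707623.

12715261141837707623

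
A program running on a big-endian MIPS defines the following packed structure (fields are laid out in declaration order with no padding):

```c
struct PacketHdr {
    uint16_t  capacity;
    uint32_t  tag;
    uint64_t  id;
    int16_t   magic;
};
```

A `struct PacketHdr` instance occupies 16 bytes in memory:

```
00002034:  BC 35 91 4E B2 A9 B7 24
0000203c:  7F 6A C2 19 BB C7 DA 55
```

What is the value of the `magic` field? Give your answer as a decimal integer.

`magic` follows `capacity` (2 B), `tag` (4 B), `id` (8 B), so it starts at offset 2 + 4 + 8 = 14 and occupies 2 bytes.
Bytes at offsets 14..15: DA 55.
In big-endian order the high byte comes first in memory.
The bytes are already most-significant first: 0xDA55.
Top bit is set, so as a signed 16-bit value this is 0xDA55 − 2^16 = -9643.

-9643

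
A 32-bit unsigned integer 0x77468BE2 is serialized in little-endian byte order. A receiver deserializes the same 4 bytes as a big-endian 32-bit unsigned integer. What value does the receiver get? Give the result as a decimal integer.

Stored little-endian, the bytes at ascending addresses are E2 8B 46 77.
Read back as big-endian, the last byte is least significant, giving 0xE28B4677.
0xE28B4677 = 3800778359.

3800778359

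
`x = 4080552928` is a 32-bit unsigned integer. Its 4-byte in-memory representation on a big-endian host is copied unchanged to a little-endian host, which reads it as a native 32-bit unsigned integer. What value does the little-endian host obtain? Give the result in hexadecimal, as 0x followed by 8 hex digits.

4080552928 in 32-bit hexadecimal is 0xF3384BE0.
Stored big-endian, the bytes at ascending addresses are F3 38 4B E0.
Read back as little-endian, the first byte is least significant, giving 0xE04B38F3.

0xE04B38F3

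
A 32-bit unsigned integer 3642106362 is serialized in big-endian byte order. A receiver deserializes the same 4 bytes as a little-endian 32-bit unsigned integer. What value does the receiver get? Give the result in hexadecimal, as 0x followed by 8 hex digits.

0xFA2116D9

3642106362 in 32-bit hexadecimal is 0xD91621FA.
Stored big-endian, the bytes at ascending addresses are D9 16 21 FA.
Read back as little-endian, the first byte is least significant, giving 0xFA2116D9.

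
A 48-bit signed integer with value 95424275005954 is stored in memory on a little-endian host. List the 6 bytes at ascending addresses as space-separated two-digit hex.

02 C2 03 B2 C9 56

95424275005954 in hexadecimal, padded to 48 bits, is 0x56C9B203C202.
Split into bytes (most-significant first): 56 C9 B2 03 C2 02.
In little-endian order the low byte comes first in memory.
So at ascending addresses the bytes are 02 C2 03 B2 C9 56.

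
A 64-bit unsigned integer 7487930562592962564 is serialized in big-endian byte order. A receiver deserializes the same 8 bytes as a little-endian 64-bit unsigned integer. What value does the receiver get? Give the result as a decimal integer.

7487930562592962564 in 64-bit hexadecimal is 0x67EA792C8624F804.
Stored big-endian, the bytes at ascending addresses are 67 EA 79 2C 86 24 F8 04.
Read back as little-endian, the first byte is least significant, giving 0x04F824862C79EA67.
0x04F824862C79EA67 = 358076329066359399.

358076329066359399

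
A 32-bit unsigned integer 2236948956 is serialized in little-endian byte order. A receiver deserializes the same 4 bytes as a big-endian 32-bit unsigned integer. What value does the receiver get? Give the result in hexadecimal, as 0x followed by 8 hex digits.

2236948956 in 32-bit hexadecimal is 0x855521DC.
Stored little-endian, the bytes at ascending addresses are DC 21 55 85.
Read back as big-endian, the last byte is least significant, giving 0xDC215585.

0xDC215585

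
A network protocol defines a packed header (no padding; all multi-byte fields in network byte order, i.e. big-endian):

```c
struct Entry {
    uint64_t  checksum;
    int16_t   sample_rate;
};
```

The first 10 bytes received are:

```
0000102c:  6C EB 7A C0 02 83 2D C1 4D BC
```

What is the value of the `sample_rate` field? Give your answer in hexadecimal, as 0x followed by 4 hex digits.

`sample_rate` follows `checksum` (8 bytes), so it starts at byte offset 8 and occupies 2 bytes.
Bytes at offsets 8..9: 4D BC.
Big-endian stores the most-significant byte at the lowest address.
The bytes are already most-significant first: 0x4DBC.

0x4DBC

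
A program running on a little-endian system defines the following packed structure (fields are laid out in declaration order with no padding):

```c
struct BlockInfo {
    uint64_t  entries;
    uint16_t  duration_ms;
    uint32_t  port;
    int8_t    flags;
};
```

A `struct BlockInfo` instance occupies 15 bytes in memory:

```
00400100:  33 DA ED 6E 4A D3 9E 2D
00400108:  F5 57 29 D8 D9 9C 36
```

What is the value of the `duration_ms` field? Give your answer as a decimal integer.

`duration_ms` follows `entries` (8 bytes), so it starts at byte offset 8 and occupies 2 bytes.
Bytes at offsets 8..9: F5 57.
Little-endian stores the least-significant byte at the lowest address.
Reassemble most-significant byte first: 57 F5 → 0x57F5.
0x57F5 = 22517.

22517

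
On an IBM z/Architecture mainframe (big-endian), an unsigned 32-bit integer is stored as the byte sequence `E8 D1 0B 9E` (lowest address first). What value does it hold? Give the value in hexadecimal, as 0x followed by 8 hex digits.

Big-endian: lowest address holds the most-significant byte.
The bytes are already most-significant first: 0xE8D10B9E.

0xE8D10B9E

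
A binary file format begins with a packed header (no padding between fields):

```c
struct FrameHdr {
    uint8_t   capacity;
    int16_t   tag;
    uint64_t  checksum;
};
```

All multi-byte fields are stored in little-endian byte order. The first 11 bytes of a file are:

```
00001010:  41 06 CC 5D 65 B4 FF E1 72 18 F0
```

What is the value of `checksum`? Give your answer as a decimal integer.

17300704283526980957

`checksum` follows `capacity` (1 B), `tag` (2 B), so it starts at offset 1 + 2 = 3 and occupies 8 bytes.
Bytes at offsets 3..10: 5D 65 B4 FF E1 72 18 F0.
In little-endian order the low byte comes first in memory.
Reassemble most-significant byte first: F0 18 72 E1 FF B4 65 5D → 0xF01872E1FFB4655D.
0xF01872E1FFB4655D = 17300704283526980957.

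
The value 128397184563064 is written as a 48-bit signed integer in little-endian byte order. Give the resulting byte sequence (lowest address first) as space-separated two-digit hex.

78 77 93 CC C6 74

128397184563064 in hexadecimal, padded to 48 bits, is 0x74C6CC937778.
Split into bytes (most-significant first): 74 C6 CC 93 77 78.
Little-endian stores the least-significant byte at the lowest address.
So at ascending addresses the bytes are 78 77 93 CC C6 74.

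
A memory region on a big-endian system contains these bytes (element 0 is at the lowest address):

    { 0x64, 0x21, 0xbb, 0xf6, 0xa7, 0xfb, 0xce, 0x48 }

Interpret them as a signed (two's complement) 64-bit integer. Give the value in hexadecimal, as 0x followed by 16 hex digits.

Big-endian stores the most-significant byte at the lowest address.
The bytes are already most-significant first: 0x6421BBF6A7FBCE48.

0x6421BBF6A7FBCE48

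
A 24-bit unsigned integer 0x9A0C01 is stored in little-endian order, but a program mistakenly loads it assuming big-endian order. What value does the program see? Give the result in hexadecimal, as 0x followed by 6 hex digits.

0x010C9A

Stored little-endian, the bytes at ascending addresses are 01 0C 9A.
Read back as big-endian, the last byte is least significant, giving 0x010C9A.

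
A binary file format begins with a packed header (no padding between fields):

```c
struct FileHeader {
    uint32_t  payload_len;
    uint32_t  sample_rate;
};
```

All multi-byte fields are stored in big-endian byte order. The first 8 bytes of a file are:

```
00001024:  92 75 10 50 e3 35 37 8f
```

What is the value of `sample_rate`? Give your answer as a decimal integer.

`sample_rate` follows `payload_len` (4 bytes), so it starts at byte offset 4 and occupies 4 bytes.
Bytes at offsets 4..7: E3 35 37 8F.
Big-endian stores the most-significant byte at the lowest address.
The bytes are already most-significant first: 0xE335378F.
0xE335378F = 3811915663.

3811915663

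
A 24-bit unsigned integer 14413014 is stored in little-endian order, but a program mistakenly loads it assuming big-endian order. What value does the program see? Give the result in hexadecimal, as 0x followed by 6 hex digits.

14413014 in 24-bit hexadecimal is 0xDBECD6.
Stored little-endian, the bytes at ascending addresses are D6 EC DB.
Read back as big-endian, the last byte is least significant, giving 0xD6ECDB.

0xD6ECDB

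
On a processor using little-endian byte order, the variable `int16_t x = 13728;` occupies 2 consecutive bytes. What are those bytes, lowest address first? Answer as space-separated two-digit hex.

A0 35

13728 in hexadecimal, padded to 16 bits, is 0x35A0.
Split into bytes (most-significant first): 35 A0.
Little-endian stores the least-significant byte at the lowest address.
So at ascending addresses the bytes are A0 35.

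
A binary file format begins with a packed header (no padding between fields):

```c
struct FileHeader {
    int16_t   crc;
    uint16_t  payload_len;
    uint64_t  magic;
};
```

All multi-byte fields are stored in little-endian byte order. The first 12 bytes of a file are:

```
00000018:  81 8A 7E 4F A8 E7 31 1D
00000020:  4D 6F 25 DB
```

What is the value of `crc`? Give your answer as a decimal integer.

-30079

`crc` is the first field, at byte offset 0, occupying 2 bytes.
Bytes at offsets 0..1: 81 8A.
In little-endian order the low byte comes first in memory.
Reassemble most-significant byte first: 8A 81 → 0x8A81.
Top bit is set, so as a signed 16-bit value this is 0x8A81 − 2^16 = -30079.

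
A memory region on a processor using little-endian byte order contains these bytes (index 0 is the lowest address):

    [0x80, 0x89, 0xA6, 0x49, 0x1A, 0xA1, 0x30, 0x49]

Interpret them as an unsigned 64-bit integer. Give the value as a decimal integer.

In little-endian order the low byte comes first in memory.
Reassemble most-significant byte first: 49 30 A1 1A 49 A6 89 80 → 0x4930A11A49A68980.
0x4930A11A49A68980 = 5273892297927723392.

5273892297927723392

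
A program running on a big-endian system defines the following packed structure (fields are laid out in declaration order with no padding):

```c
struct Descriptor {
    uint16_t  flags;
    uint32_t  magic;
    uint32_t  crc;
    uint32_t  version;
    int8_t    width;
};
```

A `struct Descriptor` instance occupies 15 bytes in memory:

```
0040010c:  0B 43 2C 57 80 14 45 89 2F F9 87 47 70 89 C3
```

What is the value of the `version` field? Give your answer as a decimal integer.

2269606025

`version` follows `flags` (2 B), `magic` (4 B), `crc` (4 B), so it starts at offset 2 + 4 + 4 = 10 and occupies 4 bytes.
Bytes at offsets 10..13: 87 47 70 89.
Big-endian stores the most-significant byte at the lowest address.
The bytes are already most-significant first: 0x87477089.
0x87477089 = 2269606025.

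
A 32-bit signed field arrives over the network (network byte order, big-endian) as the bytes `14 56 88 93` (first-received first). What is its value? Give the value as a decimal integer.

341215379

Big-endian: lowest address holds the most-significant byte.
The bytes are already most-significant first: 0x14568893.
0x14568893 = 341215379.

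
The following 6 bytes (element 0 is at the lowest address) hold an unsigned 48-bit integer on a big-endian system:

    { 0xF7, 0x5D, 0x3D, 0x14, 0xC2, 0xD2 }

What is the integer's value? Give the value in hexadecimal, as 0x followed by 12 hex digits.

Big-endian stores the most-significant byte at the lowest address.
The bytes are already most-significant first: 0xF75D3D14C2D2.

0xF75D3D14C2D2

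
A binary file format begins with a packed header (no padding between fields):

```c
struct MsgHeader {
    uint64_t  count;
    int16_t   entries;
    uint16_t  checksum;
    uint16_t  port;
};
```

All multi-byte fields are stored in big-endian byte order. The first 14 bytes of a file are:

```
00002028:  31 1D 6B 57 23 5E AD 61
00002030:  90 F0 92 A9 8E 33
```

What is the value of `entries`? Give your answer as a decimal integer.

`entries` follows `count` (8 bytes), so it starts at byte offset 8 and occupies 2 bytes.
Bytes at offsets 8..9: 90 F0.
In big-endian order the high byte comes first in memory.
The bytes are already most-significant first: 0x90F0.
Top bit is set, so as a signed 16-bit value this is 0x90F0 − 2^16 = -28432.

-28432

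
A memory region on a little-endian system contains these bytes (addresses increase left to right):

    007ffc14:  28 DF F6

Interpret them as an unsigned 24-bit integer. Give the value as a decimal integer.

In little-endian order the low byte comes first in memory.
Reassemble most-significant byte first: F6 DF 28 → 0xF6DF28.
0xF6DF28 = 16178984.

16178984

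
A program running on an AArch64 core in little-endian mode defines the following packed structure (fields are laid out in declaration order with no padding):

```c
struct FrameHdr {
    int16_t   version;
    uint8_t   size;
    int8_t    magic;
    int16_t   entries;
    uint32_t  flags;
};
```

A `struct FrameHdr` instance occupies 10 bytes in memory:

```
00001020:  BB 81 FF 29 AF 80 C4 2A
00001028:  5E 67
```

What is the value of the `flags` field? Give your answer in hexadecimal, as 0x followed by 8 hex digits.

0x675E2AC4

`flags` follows `version` (2 B), `size` (1 B), `magic` (1 B), `entries` (2 B), so it starts at offset 2 + 1 + 1 + 2 = 6 and occupies 4 bytes.
Bytes at offsets 6..9: C4 2A 5E 67.
Little-endian stores the least-significant byte at the lowest address.
Reassemble most-significant byte first: 67 5E 2A C4 → 0x675E2AC4.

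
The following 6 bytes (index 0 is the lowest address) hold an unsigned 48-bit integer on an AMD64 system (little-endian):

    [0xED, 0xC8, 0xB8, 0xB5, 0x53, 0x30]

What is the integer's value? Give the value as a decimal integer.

Little-endian stores the least-significant byte at the lowest address.
Reassemble most-significant byte first: 30 53 B5 B8 C8 ED → 0x3053B5B8C8ED.
0x3053B5B8C8ED = 53136089204973.

53136089204973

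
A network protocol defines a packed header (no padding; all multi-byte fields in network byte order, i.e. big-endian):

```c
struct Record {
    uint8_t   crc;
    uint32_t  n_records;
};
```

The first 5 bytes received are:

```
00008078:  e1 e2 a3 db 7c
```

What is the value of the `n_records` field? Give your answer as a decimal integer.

3802389372

`n_records` follows `crc` (1 byte), so it starts at byte offset 1 and occupies 4 bytes.
Bytes at offsets 1..4: E2 A3 DB 7C.
In big-endian order the high byte comes first in memory.
The bytes are already most-significant first: 0xE2A3DB7C.
0xE2A3DB7C = 3802389372.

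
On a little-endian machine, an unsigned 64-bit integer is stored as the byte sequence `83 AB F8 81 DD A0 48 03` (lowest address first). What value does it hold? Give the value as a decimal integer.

236615853665725315

In little-endian order the low byte comes first in memory.
Reassemble most-significant byte first: 03 48 A0 DD 81 F8 AB 83 → 0x0348A0DD81F8AB83.
0x0348A0DD81F8AB83 = 236615853665725315.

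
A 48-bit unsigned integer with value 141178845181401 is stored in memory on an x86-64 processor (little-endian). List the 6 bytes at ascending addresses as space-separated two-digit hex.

D9 B5 EA C2 66 80

141178845181401 in hexadecimal, padded to 48 bits, is 0x8066C2EAB5D9.
Split into bytes (most-significant first): 80 66 C2 EA B5 D9.
In little-endian order the low byte comes first in memory.
So at ascending addresses the bytes are D9 B5 EA C2 66 80.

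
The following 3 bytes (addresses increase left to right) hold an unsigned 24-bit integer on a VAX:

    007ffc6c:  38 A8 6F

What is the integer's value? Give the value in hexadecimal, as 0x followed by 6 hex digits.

0x6FA838

In little-endian order the low byte comes first in memory.
Reassemble most-significant byte first: 6F A8 38 → 0x6FA838.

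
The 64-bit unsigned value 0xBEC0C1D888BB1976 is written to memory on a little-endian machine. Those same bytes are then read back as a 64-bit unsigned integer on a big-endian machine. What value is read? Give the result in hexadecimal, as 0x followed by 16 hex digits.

0x7619BB88D8C1C0BE

Stored little-endian, the bytes at ascending addresses are 76 19 BB 88 D8 C1 C0 BE.
Read back as big-endian, the last byte is least significant, giving 0x7619BB88D8C1C0BE.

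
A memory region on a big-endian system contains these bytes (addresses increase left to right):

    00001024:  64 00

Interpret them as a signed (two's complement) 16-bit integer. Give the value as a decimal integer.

In big-endian order the high byte comes first in memory.
The bytes are already most-significant first: 0x6400.
0x6400 = 25600.

25600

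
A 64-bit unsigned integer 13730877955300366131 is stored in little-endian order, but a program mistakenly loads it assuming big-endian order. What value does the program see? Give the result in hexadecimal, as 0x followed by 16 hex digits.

0x3397EB43C0E08DBE

13730877955300366131 in 64-bit hexadecimal is 0xBE8DE0C043EB9733.
Stored little-endian, the bytes at ascending addresses are 33 97 EB 43 C0 E0 8D BE.
Read back as big-endian, the last byte is least significant, giving 0x3397EB43C0E08DBE.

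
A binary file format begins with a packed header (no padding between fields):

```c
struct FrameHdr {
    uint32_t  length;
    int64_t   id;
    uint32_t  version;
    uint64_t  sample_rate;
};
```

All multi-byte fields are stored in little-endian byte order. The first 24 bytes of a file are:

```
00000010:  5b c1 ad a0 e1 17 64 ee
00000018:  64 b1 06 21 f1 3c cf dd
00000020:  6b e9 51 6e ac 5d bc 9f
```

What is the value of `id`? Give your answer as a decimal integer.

2379784500166268897

`id` follows `length` (4 bytes), so it starts at byte offset 4 and occupies 8 bytes.
Bytes at offsets 4..11: E1 17 64 EE 64 B1 06 21.
Little-endian stores the least-significant byte at the lowest address.
Reassemble most-significant byte first: 21 06 B1 64 EE 64 17 E1 → 0x2106B164EE6417E1.
0x2106B164EE6417E1 = 2379784500166268897.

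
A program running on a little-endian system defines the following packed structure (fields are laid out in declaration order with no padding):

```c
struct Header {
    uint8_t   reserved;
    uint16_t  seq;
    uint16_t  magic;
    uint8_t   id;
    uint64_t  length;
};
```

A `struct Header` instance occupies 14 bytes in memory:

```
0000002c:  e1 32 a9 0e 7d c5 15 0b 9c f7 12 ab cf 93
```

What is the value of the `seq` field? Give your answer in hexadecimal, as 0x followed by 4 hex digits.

`seq` follows `reserved` (1 byte), so it starts at byte offset 1 and occupies 2 bytes.
Bytes at offsets 1..2: 32 A9.
Little-endian stores the least-significant byte at the lowest address.
Reassemble most-significant byte first: A9 32 → 0xA932.

0xA932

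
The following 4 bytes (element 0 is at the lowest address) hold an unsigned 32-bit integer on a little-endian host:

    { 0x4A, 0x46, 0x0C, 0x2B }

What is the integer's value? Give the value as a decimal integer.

Little-endian stores the least-significant byte at the lowest address.
Reassemble most-significant byte first: 2B 0C 46 4A → 0x2B0C464A.
0x2B0C464A = 722224714.

722224714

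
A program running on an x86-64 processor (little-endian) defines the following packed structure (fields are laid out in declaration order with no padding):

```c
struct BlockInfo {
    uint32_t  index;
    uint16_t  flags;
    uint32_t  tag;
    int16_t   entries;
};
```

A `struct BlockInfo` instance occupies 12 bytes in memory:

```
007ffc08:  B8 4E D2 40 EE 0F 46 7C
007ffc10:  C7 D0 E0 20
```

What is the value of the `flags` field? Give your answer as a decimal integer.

`flags` follows `index` (4 bytes), so it starts at byte offset 4 and occupies 2 bytes.
Bytes at offsets 4..5: EE 0F.
In little-endian order the low byte comes first in memory.
Reassemble most-significant byte first: 0F EE → 0x0FEE.
0x0FEE = 4078.

4078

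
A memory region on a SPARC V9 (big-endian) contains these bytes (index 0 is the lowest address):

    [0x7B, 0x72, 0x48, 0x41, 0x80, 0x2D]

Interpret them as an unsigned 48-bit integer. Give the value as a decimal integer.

135730768740397

Big-endian stores the most-significant byte at the lowest address.
The bytes are already most-significant first: 0x7B724841802D.
0x7B724841802D = 135730768740397.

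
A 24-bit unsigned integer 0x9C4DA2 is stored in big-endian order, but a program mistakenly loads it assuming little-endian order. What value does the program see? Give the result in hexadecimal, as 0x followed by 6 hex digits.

0xA24D9C

Stored big-endian, the bytes at ascending addresses are 9C 4D A2.
Read back as little-endian, the first byte is least significant, giving 0xA24D9C.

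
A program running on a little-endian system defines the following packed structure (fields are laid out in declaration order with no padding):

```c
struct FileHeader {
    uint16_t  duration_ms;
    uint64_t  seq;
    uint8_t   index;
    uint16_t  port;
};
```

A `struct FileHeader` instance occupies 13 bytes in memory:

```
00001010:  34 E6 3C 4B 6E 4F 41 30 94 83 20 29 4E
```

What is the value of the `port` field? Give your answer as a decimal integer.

`port` follows `duration_ms` (2 B), `seq` (8 B), `index` (1 B), so it starts at offset 2 + 8 + 1 = 11 and occupies 2 bytes.
Bytes at offsets 11..12: 29 4E.
In little-endian order the low byte comes first in memory.
Reassemble most-significant byte first: 4E 29 → 0x4E29.
0x4E29 = 20009.

20009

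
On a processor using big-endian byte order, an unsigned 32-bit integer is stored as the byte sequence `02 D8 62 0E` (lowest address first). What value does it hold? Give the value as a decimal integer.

Big-endian: lowest address holds the most-significant byte.
The bytes are already most-significant first: 0x02D8620E.
0x02D8620E = 47735310.

47735310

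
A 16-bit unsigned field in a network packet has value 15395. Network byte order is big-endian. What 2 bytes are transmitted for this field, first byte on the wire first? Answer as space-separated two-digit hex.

3C 23

15395 in hexadecimal, padded to 16 bits, is 0x3C23.
Split into bytes (most-significant first): 3C 23.
Big-endian stores the most-significant byte at the lowest address.
So the memory order matches the most-significant-first order: 3C 23.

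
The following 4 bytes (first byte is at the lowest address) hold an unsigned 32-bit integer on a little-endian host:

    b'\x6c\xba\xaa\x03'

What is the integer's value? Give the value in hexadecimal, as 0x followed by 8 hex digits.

In little-endian order the low byte comes first in memory.
Reassemble most-significant byte first: 03 AA BA 6C → 0x03AABA6C.

0x03AABA6C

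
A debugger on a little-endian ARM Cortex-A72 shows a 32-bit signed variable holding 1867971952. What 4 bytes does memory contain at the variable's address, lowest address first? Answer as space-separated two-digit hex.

1867971952 in hexadecimal, padded to 32 bits, is 0x6F56FD70.
Split into bytes (most-significant first): 6F 56 FD 70.
Little-endian: lowest address holds the least-significant byte.
So at ascending addresses the bytes are 70 FD 56 6F.

70 FD 56 6F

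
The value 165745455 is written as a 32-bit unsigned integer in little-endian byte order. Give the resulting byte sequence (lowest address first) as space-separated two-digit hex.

165745455 in hexadecimal, padded to 32 bits, is 0x09E1132F.
Split into bytes (most-significant first): 09 E1 13 2F.
Little-endian: lowest address holds the least-significant byte.
So at ascending addresses the bytes are 2F 13 E1 09.

2F 13 E1 09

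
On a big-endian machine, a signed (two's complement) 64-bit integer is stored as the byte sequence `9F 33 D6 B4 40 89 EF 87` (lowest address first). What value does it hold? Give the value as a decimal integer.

In big-endian order the high byte comes first in memory.
The bytes are already most-significant first: 0x9F33D6B44089EF87.
Top bit is set, so as a signed 64-bit value this is 0x9F33D6B44089EF87 − 2^64 = -6974995328201527417.

-6974995328201527417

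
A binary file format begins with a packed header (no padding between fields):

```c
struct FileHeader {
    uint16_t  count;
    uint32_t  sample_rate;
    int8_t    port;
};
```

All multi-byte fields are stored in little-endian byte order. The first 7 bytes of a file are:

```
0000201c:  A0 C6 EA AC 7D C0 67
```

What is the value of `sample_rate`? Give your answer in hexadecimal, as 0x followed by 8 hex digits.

0xC07DACEA

`sample_rate` follows `count` (2 bytes), so it starts at byte offset 2 and occupies 4 bytes.
Bytes at offsets 2..5: EA AC 7D C0.
Little-endian: lowest address holds the least-significant byte.
Reassemble most-significant byte first: C0 7D AC EA → 0xC07DACEA.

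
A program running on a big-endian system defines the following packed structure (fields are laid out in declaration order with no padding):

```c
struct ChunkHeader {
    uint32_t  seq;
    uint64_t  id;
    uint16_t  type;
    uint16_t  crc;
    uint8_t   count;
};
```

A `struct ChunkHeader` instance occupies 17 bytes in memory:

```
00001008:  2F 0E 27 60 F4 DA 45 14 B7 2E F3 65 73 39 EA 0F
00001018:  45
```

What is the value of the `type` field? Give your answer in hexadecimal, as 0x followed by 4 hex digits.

0x7339

`type` follows `seq` (4 B), `id` (8 B), so it starts at offset 4 + 8 = 12 and occupies 2 bytes.
Bytes at offsets 12..13: 73 39.
Big-endian stores the most-significant byte at the lowest address.
The bytes are already most-significant first: 0x7339.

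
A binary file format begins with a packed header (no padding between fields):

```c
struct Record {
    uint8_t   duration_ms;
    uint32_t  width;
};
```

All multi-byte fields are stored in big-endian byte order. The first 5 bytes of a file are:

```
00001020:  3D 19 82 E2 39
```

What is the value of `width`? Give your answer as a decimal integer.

428007993

`width` follows `duration_ms` (1 byte), so it starts at byte offset 1 and occupies 4 bytes.
Bytes at offsets 1..4: 19 82 E2 39.
Big-endian: lowest address holds the most-significant byte.
The bytes are already most-significant first: 0x1982E239.
0x1982E239 = 428007993.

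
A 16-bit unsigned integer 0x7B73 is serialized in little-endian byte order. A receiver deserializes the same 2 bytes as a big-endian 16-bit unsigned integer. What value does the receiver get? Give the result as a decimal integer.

Stored little-endian, the bytes at ascending addresses are 73 7B.
Read back as big-endian, the last byte is least significant, giving 0x737B.
0x737B = 29563.

29563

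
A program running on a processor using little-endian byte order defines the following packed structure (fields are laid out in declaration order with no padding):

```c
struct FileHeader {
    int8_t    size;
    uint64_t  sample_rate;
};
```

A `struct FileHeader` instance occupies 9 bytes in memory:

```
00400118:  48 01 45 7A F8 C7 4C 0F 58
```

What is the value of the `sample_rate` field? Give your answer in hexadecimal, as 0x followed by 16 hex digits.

`sample_rate` follows `size` (1 byte), so it starts at byte offset 1 and occupies 8 bytes.
Bytes at offsets 1..8: 01 45 7A F8 C7 4C 0F 58.
In little-endian order the low byte comes first in memory.
Reassemble most-significant byte first: 58 0F 4C C7 F8 7A 45 01 → 0x580F4CC7F87A4501.

0x580F4CC7F87A4501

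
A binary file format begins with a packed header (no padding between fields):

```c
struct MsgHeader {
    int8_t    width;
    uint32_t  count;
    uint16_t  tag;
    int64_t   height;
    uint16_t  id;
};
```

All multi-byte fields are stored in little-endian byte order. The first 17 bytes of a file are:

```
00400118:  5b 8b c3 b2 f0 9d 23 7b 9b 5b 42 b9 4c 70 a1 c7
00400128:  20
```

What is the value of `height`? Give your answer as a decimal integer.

-6813861877645599877

`height` follows `width` (1 B), `count` (4 B), `tag` (2 B), so it starts at offset 1 + 4 + 2 = 7 and occupies 8 bytes.
Bytes at offsets 7..14: 7B 9B 5B 42 B9 4C 70 A1.
Little-endian: lowest address holds the least-significant byte.
Reassemble most-significant byte first: A1 70 4C B9 42 5B 9B 7B → 0xA1704CB9425B9B7B.
Top bit is set, so as a signed 64-bit value this is 0xA1704CB9425B9B7B − 2^64 = -6813861877645599877.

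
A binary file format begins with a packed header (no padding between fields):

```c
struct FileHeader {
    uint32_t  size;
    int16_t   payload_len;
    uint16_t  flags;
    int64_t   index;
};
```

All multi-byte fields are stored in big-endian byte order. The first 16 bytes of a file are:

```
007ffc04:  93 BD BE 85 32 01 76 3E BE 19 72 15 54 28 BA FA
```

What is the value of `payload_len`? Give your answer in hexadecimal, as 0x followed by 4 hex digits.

0x3201

`payload_len` follows `size` (4 bytes), so it starts at byte offset 4 and occupies 2 bytes.
Bytes at offsets 4..5: 32 01.
Big-endian stores the most-significant byte at the lowest address.
The bytes are already most-significant first: 0x3201.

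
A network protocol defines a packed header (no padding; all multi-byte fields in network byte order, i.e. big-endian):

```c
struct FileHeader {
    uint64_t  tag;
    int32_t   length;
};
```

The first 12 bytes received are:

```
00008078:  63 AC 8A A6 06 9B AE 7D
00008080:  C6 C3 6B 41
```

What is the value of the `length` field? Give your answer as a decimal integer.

-960271551

`length` follows `tag` (8 bytes), so it starts at byte offset 8 and occupies 4 bytes.
Bytes at offsets 8..11: C6 C3 6B 41.
Big-endian: lowest address holds the most-significant byte.
The bytes are already most-significant first: 0xC6C36B41.
Top bit is set, so as a signed 32-bit value this is 0xC6C36B41 − 2^32 = -960271551.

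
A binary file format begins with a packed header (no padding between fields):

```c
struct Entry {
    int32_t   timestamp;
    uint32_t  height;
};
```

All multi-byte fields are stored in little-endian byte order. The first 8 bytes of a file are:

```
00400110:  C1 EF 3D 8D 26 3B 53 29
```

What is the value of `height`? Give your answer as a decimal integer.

693320486

`height` follows `timestamp` (4 bytes), so it starts at byte offset 4 and occupies 4 bytes.
Bytes at offsets 4..7: 26 3B 53 29.
Little-endian: lowest address holds the least-significant byte.
Reassemble most-significant byte first: 29 53 3B 26 → 0x29533B26.
0x29533B26 = 693320486.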